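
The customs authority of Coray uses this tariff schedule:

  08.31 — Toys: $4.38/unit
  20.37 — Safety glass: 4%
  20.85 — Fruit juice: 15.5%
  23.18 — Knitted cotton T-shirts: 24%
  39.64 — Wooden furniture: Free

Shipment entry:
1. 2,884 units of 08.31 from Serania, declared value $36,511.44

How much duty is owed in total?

$12,631.92

Line 1 (08.31, Serania, 2,884 units, $36,511.44):
Base rate for 08.31 is $4.38/unit.
Duty = 2,884 × $4.38 = $12,631.92.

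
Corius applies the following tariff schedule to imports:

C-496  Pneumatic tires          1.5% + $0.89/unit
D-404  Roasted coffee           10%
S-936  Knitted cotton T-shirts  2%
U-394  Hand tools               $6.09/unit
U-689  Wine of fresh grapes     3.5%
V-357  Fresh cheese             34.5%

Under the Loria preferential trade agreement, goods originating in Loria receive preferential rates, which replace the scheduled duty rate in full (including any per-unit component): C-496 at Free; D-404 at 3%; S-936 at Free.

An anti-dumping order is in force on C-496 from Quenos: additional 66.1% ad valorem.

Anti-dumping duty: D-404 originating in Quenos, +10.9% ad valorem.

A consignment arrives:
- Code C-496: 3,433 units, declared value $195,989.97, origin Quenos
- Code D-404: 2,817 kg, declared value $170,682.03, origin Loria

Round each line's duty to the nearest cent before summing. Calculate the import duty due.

Line 1 (C-496, Quenos, 3,433 units, $195,989.97):
Base rate for C-496 is 1.5% + $0.89/unit.
C-496 has an FTA preferential rate, but origin Quenos is not Loria; base rate stands.
Additional duty on C-496 from Quenos: +66.1%. Applied ad valorem rate: 1.5% + 66.1% = 67.6%.
Duty = $195,989.97 × 67.6% + 3,433 × $0.89 = $135,544.59.
Line 2 (D-404, Loria, 2,817 kg, $170,682.03):
Base rate for D-404 is 10%.
Origin Loria qualifies under the Corius–Loria agreement and D-404 is covered: preferential rate 3% applies instead.
The additional-duty order on D-404 targets Quenos, not Loria; it does not apply.
Duty = $170,682.03 × 3% = $5,120.46.
Total = $135,544.59 + $5,120.46 = $140,665.05.

$140,665.05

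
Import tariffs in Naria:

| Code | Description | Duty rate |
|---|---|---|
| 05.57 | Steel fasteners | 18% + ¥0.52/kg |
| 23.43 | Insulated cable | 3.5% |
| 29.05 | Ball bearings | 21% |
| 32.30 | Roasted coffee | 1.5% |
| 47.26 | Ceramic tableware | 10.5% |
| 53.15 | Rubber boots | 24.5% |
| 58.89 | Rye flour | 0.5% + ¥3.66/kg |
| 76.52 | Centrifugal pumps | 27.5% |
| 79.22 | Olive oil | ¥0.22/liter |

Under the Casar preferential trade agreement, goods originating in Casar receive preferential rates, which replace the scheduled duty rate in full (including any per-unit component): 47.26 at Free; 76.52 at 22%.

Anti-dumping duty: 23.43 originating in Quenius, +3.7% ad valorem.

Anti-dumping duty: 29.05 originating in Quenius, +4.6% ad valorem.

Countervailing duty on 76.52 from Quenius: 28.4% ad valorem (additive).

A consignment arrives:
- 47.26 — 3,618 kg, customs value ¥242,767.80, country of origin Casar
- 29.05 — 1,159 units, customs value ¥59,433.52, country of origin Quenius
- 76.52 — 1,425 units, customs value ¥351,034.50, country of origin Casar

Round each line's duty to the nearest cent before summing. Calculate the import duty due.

Line 1 (47.26, Casar, 3,618 kg, ¥242,767.80):
Base rate for 47.26 is 10.5%.
Origin Casar qualifies under the Naria–Casar agreement and 47.26 is covered: preferential rate Free applies instead.
Duty = ¥242,767.80 × 0% = ¥0.00.
Line 2 (29.05, Quenius, 1,159 units, ¥59,433.52):
Base rate for 29.05 is 21%.
Additional duty on 29.05 from Quenius: +4.6%. Applied ad valorem rate: 21% + 4.6% = 25.6%.
Duty = ¥59,433.52 × 25.6% = ¥15,214.98.
Line 3 (76.52, Casar, 1,425 units, ¥351,034.50):
Base rate for 76.52 is 27.5%.
Origin Casar qualifies under the Naria–Casar agreement and 76.52 is covered: preferential rate 22% applies instead.
The additional-duty order on 76.52 targets Quenius, not Casar; it does not apply.
Duty = ¥351,034.50 × 22% = ¥77,227.59.
Total = ¥0.00 + ¥15,214.98 + ¥77,227.59 = ¥92,442.57.

¥92,442.57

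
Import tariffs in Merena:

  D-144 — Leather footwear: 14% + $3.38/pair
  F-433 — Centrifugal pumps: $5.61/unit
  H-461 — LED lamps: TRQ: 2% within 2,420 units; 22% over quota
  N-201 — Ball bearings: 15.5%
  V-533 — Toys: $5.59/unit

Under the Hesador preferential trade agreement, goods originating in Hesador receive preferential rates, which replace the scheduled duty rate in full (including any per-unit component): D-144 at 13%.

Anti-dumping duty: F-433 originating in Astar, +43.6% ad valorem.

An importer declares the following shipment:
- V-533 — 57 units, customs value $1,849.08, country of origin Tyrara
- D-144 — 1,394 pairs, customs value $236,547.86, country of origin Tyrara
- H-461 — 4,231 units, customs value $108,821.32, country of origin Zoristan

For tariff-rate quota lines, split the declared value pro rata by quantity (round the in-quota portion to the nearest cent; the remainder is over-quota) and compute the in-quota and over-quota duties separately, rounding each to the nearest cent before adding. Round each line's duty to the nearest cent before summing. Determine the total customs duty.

Line 1 (V-533, Tyrara, 57 units, $1,849.08):
Base rate for V-533 is $5.59/unit.
Duty = 57 × $5.59 = $318.63.
Line 2 (D-144, Tyrara, 1,394 pairs, $236,547.86):
Base rate for D-144 is 14% + $3.38/pair.
D-144 has an FTA preferential rate, but origin Tyrara is not Hesador; base rate stands.
Duty = $236,547.86 × 14% + 1,394 × $3.38 = $37,828.42.
Line 3 (H-461, Zoristan, 4,231 units, $108,821.32):
Code H-461 is under a tariff-rate quota (threshold 2,420 units). In-quota: 2,420 units at 2%; over-quota: 1,811 units at 22%.
Pro-rata value split: in-quota = $108,821.32 × 2,420/4,231 = $62,242.40; over-quota = $108,821.32 − $62,242.40 = $46,578.92.
In-quota duty = $62,242.40 × 2% = $1,244.85. Over-quota duty = $46,578.92 × 22% = $10,247.36.
Line duty = $1,244.85 + $10,247.36 = $11,492.21.
Total = $318.63 + $37,828.42 + $11,492.21 = $49,639.26.

$49,639.26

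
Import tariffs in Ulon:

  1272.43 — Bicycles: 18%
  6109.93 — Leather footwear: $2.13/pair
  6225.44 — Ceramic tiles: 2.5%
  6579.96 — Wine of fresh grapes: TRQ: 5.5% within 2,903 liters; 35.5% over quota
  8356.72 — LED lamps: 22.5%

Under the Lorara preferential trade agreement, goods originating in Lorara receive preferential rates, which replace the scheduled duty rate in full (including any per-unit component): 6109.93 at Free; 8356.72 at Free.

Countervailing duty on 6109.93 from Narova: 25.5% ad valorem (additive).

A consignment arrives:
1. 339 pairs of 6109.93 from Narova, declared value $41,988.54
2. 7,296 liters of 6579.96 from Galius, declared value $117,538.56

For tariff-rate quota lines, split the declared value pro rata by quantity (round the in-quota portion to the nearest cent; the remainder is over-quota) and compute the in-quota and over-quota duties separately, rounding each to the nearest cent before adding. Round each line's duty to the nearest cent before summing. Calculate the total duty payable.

Line 1 (6109.93, Narova, 339 pairs, $41,988.54):
Base rate for 6109.93 is $2.13/pair.
6109.93 has an FTA preferential rate, but origin Narova is not Lorara; base rate stands.
Additional duty on 6109.93 from Narova: +25.5% ad valorem. Applied ad valorem rate = 25.5%.
Duty = $41,988.54 × 25.5% + 339 × $2.13 = $11,429.15.
Line 2 (6579.96, Galius, 7,296 liters, $117,538.56):
Code 6579.96 is under a tariff-rate quota (threshold 2,903 liters). In-quota: 2,903 liters at 5.5%; over-quota: 4,393 liters at 35.5%.
Pro-rata value split: in-quota = $117,538.56 × 2,903/7,296 = $46,767.33; over-quota = $117,538.56 − $46,767.33 = $70,771.23.
In-quota duty = $46,767.33 × 5.5% = $2,572.20. Over-quota duty = $70,771.23 × 35.5% = $25,123.79.
Line duty = $2,572.20 + $25,123.79 = $27,695.99.
Total = $11,429.15 + $27,695.99 = $39,125.14.

$39,125.14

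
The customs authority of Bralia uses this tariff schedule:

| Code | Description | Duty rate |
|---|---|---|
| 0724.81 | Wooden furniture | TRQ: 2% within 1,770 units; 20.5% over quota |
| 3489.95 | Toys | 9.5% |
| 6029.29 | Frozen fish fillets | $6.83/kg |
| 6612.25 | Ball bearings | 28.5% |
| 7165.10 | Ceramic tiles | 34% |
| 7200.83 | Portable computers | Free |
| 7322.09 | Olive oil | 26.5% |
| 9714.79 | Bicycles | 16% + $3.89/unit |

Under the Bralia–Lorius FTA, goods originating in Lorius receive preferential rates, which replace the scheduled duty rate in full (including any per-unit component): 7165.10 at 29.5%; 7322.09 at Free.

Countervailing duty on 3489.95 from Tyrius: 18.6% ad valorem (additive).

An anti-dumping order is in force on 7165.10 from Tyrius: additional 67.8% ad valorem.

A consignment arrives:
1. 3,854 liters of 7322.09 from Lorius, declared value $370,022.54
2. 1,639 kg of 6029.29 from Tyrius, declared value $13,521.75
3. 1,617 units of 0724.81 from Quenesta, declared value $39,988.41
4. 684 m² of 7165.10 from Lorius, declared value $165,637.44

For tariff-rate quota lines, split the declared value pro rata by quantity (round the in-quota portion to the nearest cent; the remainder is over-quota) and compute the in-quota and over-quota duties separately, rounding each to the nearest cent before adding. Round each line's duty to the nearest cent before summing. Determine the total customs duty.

Line 1 (7322.09, Lorius, 3,854 liters, $370,022.54):
Base rate for 7322.09 is 26.5%.
Origin Lorius qualifies under the Bralia–Lorius agreement and 7322.09 is covered: preferential rate Free applies instead.
Duty = $370,022.54 × 0% = $0.00.
Line 2 (6029.29, Tyrius, 1,639 kg, $13,521.75):
Base rate for 6029.29 is $6.83/kg.
Duty = 1,639 × $6.83 = $11,194.37.
Line 3 (0724.81, Quenesta, 1,617 units, $39,988.41):
Code 0724.81 is under a tariff-rate quota (threshold 1,770 units). Quantity 1,617 units is within the quota, so the in-quota rate 2% applies to the full value.
Duty = $39,988.41 × 2% = $799.77.
Line 4 (7165.10, Lorius, 684 m², $165,637.44):
Base rate for 7165.10 is 34%.
Origin Lorius qualifies under the Bralia–Lorius agreement and 7165.10 is covered: preferential rate 29.5% applies instead.
The additional-duty order on 7165.10 targets Tyrius, not Lorius; it does not apply.
Duty = $165,637.44 × 29.5% = $48,863.04.
Total = $0.00 + $11,194.37 + $799.77 + $48,863.04 = $60,857.18.

$60,857.18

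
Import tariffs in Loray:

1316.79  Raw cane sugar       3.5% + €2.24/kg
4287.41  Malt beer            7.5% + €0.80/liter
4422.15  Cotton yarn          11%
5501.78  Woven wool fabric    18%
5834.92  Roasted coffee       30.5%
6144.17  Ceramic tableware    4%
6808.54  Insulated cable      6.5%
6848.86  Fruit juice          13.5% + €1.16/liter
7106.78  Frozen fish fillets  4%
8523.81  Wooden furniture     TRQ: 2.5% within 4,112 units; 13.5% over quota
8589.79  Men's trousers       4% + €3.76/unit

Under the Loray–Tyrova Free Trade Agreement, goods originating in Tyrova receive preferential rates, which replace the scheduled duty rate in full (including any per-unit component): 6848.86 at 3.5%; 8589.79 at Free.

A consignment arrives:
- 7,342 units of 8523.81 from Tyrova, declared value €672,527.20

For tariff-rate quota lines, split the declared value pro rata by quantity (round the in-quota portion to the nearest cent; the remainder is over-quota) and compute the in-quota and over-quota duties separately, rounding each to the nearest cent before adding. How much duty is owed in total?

€49,358.66

Line 1 (8523.81, Tyrova, 7,342 units, €672,527.20):
Code 8523.81 is under a tariff-rate quota (threshold 4,112 units). In-quota: 4,112 units at 2.5%; over-quota: 3,230 units at 13.5%.
Pro-rata value split: in-quota = €672,527.20 × 4,112/7,342 = €376,659.20; over-quota = €672,527.20 − €376,659.20 = €295,868.00.
In-quota duty = €376,659.20 × 2.5% = €9,416.48. Over-quota duty = €295,868.00 × 13.5% = €39,942.18.
Line duty = €9,416.48 + €39,942.18 = €49,358.66.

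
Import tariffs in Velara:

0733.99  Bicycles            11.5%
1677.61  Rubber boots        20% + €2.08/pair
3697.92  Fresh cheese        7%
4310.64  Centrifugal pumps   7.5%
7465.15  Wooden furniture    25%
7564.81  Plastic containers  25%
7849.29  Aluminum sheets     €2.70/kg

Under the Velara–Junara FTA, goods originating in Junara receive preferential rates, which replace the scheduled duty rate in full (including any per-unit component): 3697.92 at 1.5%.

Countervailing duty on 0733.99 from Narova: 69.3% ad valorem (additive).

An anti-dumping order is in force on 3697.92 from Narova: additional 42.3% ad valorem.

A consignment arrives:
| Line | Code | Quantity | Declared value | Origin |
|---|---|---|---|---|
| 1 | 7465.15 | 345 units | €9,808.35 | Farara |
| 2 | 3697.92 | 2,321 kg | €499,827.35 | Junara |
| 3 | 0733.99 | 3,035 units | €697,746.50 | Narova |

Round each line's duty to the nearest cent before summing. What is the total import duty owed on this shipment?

Line 1 (7465.15, Farara, 345 units, €9,808.35):
Base rate for 7465.15 is 25%.
Duty = €9,808.35 × 25% = €2,452.09.
Line 2 (3697.92, Junara, 2,321 kg, €499,827.35):
Base rate for 3697.92 is 7%.
Origin Junara qualifies under the Velara–Junara agreement and 3697.92 is covered: preferential rate 1.5% applies instead.
The additional-duty order on 3697.92 targets Narova, not Junara; it does not apply.
Duty = €499,827.35 × 1.5% = €7,497.41.
Line 3 (0733.99, Narova, 3,035 units, €697,746.50):
Base rate for 0733.99 is 11.5%.
Additional duty on 0733.99 from Narova: +69.3%. Applied ad valorem rate: 11.5% + 69.3% = 80.8%.
Duty = €697,746.50 × 80.8% = €563,779.17.
Total = €2,452.09 + €7,497.41 + €563,779.17 = €573,728.67.

€573,728.67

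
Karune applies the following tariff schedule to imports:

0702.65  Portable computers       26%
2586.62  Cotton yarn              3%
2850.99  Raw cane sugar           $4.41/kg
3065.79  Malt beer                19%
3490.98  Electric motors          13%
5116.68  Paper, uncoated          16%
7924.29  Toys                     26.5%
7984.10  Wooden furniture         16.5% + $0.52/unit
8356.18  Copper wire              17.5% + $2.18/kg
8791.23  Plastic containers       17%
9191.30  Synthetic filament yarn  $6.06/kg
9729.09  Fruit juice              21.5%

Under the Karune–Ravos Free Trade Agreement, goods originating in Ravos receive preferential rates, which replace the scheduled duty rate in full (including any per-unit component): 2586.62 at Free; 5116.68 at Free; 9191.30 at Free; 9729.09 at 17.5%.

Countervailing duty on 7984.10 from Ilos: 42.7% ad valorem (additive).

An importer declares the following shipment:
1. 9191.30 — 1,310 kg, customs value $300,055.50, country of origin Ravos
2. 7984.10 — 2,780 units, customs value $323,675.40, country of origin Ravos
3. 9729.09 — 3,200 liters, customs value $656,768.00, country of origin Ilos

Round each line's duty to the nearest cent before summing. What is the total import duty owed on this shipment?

Line 1 (9191.30, Ravos, 1,310 kg, $300,055.50):
Base rate for 9191.30 is $6.06/kg.
Origin Ravos qualifies under the Karune–Ravos agreement and 9191.30 is covered: preferential rate Free applies instead.
Duty = $300,055.50 × 0% = $0.00.
Line 2 (7984.10, Ravos, 2,780 units, $323,675.40):
Base rate for 7984.10 is 16.5% + $0.52/unit.
Origin Ravos is the FTA partner but 7984.10 is not on the preference list; base rate stands.
The additional-duty order on 7984.10 targets Ilos, not Ravos; it does not apply.
Duty = $323,675.40 × 16.5% + 2,780 × $0.52 = $54,852.04.
Line 3 (9729.09, Ilos, 3,200 liters, $656,768.00):
Base rate for 9729.09 is 21.5%.
9729.09 has an FTA preferential rate, but origin Ilos is not Ravos; base rate stands.
Duty = $656,768.00 × 21.5% = $141,205.12.
Total = $0.00 + $54,852.04 + $141,205.12 = $196,057.16.

$196,057.16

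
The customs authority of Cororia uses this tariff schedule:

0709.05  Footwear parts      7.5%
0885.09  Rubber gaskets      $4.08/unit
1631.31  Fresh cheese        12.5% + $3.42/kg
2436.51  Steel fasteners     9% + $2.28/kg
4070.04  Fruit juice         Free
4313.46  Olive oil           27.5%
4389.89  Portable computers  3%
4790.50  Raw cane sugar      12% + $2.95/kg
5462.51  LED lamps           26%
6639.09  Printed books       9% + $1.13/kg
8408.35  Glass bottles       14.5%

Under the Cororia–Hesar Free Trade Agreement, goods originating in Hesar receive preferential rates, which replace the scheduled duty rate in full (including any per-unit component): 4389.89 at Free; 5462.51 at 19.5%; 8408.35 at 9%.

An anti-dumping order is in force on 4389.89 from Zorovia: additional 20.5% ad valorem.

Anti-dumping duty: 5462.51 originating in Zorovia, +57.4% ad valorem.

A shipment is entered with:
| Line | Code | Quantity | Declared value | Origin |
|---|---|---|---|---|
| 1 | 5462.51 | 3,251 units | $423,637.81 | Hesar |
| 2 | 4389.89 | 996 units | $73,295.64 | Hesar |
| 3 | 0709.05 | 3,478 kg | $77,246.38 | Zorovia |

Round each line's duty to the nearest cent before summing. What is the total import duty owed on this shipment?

$88,402.85

Line 1 (5462.51, Hesar, 3,251 units, $423,637.81):
Base rate for 5462.51 is 26%.
Origin Hesar qualifies under the Cororia–Hesar agreement and 5462.51 is covered: preferential rate 19.5% applies instead.
The additional-duty order on 5462.51 targets Zorovia, not Hesar; it does not apply.
Duty = $423,637.81 × 19.5% = $82,609.37.
Line 2 (4389.89, Hesar, 996 units, $73,295.64):
Base rate for 4389.89 is 3%.
Origin Hesar qualifies under the Cororia–Hesar agreement and 4389.89 is covered: preferential rate Free applies instead.
The additional-duty order on 4389.89 targets Zorovia, not Hesar; it does not apply.
Duty = $73,295.64 × 0% = $0.00.
Line 3 (0709.05, Zorovia, 3,478 kg, $77,246.38):
Base rate for 0709.05 is 7.5%.
Duty = $77,246.38 × 7.5% = $5,793.48.
Total = $82,609.37 + $0.00 + $5,793.48 = $88,402.85.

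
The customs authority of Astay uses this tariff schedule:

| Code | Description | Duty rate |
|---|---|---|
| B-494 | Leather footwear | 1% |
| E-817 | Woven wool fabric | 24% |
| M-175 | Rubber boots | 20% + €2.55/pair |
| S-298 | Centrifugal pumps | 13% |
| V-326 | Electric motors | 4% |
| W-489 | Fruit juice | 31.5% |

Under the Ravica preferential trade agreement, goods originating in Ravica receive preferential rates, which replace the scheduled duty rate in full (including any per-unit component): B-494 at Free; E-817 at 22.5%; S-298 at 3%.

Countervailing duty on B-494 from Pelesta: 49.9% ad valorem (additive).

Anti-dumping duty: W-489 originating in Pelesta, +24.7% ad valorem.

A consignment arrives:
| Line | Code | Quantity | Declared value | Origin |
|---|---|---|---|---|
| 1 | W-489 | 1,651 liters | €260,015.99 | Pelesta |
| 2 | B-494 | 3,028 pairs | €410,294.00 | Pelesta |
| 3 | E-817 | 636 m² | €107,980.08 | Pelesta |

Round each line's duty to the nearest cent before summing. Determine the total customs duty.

Line 1 (W-489, Pelesta, 1,651 liters, €260,015.99):
Base rate for W-489 is 31.5%.
Additional duty on W-489 from Pelesta: +24.7%. Applied ad valorem rate: 31.5% + 24.7% = 56.2%.
Duty = €260,015.99 × 56.2% = €146,128.99.
Line 2 (B-494, Pelesta, 3,028 pairs, €410,294.00):
Base rate for B-494 is 1%.
B-494 has an FTA preferential rate, but origin Pelesta is not Ravica; base rate stands.
Additional duty on B-494 from Pelesta: +49.9%. Applied ad valorem rate: 1% + 49.9% = 50.9%.
Duty = €410,294.00 × 50.9% = €208,839.65.
Line 3 (E-817, Pelesta, 636 m², €107,980.08):
Base rate for E-817 is 24%.
E-817 has an FTA preferential rate, but origin Pelesta is not Ravica; base rate stands.
Duty = €107,980.08 × 24% = €25,915.22.
Total = €146,128.99 + €208,839.65 + €25,915.22 = €380,883.86.

€380,883.86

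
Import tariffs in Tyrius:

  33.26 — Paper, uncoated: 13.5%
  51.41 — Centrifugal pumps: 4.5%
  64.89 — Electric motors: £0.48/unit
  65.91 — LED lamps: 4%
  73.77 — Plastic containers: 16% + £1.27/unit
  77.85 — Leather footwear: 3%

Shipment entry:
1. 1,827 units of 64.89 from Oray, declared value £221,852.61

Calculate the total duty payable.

£876.96

Line 1 (64.89, Oray, 1,827 units, £221,852.61):
Base rate for 64.89 is £0.48/unit.
Duty = 1,827 × £0.48 = £876.96.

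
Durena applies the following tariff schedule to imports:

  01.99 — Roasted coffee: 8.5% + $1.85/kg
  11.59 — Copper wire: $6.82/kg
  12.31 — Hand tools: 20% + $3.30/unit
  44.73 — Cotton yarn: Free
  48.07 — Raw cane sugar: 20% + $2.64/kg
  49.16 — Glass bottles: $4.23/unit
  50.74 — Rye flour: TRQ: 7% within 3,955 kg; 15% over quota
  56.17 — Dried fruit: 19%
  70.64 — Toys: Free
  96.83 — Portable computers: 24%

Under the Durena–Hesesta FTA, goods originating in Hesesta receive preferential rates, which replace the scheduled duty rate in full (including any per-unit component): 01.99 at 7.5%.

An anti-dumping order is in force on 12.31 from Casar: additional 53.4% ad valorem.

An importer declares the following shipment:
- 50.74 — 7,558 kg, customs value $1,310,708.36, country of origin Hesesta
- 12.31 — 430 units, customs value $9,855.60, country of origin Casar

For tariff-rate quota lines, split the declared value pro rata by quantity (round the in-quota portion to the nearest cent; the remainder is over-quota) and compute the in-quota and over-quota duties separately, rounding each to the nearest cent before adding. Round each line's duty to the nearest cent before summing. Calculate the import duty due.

$150,389.18

Line 1 (50.74, Hesesta, 7,558 kg, $1,310,708.36):
Code 50.74 is under a tariff-rate quota (threshold 3,955 kg). In-quota: 3,955 kg at 7%; over-quota: 3,603 kg at 15%.
Pro-rata value split: in-quota = $1,310,708.36 × 3,955/7,558 = $685,876.10; over-quota = $1,310,708.36 − $685,876.10 = $624,832.26.
In-quota duty = $685,876.10 × 7% = $48,011.33. Over-quota duty = $624,832.26 × 15% = $93,724.84.
Line duty = $48,011.33 + $93,724.84 = $141,736.17.
Line 2 (12.31, Casar, 430 units, $9,855.60):
Base rate for 12.31 is 20% + $3.30/unit.
Additional duty on 12.31 from Casar: +53.4%. Applied ad valorem rate: 20% + 53.4% = 73.4%.
Duty = $9,855.60 × 73.4% + 430 × $3.30 = $8,653.01.
Total = $141,736.17 + $8,653.01 = $150,389.18.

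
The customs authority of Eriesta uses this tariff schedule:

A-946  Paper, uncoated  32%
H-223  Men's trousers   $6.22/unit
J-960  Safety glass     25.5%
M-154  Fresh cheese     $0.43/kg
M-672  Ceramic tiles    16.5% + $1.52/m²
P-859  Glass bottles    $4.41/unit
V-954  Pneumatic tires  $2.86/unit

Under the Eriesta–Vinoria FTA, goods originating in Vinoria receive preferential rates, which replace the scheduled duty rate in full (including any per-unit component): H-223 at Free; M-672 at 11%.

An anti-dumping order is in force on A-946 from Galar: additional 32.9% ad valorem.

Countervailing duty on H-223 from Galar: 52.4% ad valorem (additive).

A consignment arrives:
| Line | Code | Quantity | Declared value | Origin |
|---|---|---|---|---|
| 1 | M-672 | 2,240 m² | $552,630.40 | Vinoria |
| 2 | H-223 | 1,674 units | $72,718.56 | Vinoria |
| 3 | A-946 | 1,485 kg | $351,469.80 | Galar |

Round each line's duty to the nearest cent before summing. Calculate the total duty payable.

$288,893.24

Line 1 (M-672, Vinoria, 2,240 m², $552,630.40):
Base rate for M-672 is 16.5% + $1.52/m².
Origin Vinoria qualifies under the Eriesta–Vinoria agreement and M-672 is covered: preferential rate 11% applies instead.
Duty = $552,630.40 × 11% = $60,789.34.
Line 2 (H-223, Vinoria, 1,674 units, $72,718.56):
Base rate for H-223 is $6.22/unit.
Origin Vinoria qualifies under the Eriesta–Vinoria agreement and H-223 is covered: preferential rate Free applies instead.
The additional-duty order on H-223 targets Galar, not Vinoria; it does not apply.
Duty = $72,718.56 × 0% = $0.00.
Line 3 (A-946, Galar, 1,485 kg, $351,469.80):
Base rate for A-946 is 32%.
Additional duty on A-946 from Galar: +32.9%. Applied ad valorem rate: 32% + 32.9% = 64.9%.
Duty = $351,469.80 × 64.9% = $228,103.90.
Total = $60,789.34 + $0.00 + $228,103.90 = $288,893.24.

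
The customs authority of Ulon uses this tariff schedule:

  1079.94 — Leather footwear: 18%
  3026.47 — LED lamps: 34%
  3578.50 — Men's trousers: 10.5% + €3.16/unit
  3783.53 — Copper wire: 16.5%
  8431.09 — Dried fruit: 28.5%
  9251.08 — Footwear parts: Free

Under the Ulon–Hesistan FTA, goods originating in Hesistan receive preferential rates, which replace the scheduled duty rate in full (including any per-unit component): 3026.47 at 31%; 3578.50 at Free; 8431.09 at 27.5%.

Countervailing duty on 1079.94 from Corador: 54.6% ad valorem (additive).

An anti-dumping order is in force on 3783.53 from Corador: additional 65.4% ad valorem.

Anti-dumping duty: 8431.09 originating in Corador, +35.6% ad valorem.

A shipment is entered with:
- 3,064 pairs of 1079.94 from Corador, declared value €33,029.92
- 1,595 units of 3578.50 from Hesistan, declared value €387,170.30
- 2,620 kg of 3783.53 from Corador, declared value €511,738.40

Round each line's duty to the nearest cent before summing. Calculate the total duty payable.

€443,093.47

Line 1 (1079.94, Corador, 3,064 pairs, €33,029.92):
Base rate for 1079.94 is 18%.
Additional duty on 1079.94 from Corador: +54.6%. Applied ad valorem rate: 18% + 54.6% = 72.6%.
Duty = €33,029.92 × 72.6% = €23,979.72.
Line 2 (3578.50, Hesistan, 1,595 units, €387,170.30):
Base rate for 3578.50 is 10.5% + €3.16/unit.
Origin Hesistan qualifies under the Ulon–Hesistan agreement and 3578.50 is covered: preferential rate Free applies instead.
Duty = €387,170.30 × 0% = €0.00.
Line 3 (3783.53, Corador, 2,620 kg, €511,738.40):
Base rate for 3783.53 is 16.5%.
Additional duty on 3783.53 from Corador: +65.4%. Applied ad valorem rate: 16.5% + 65.4% = 81.9%.
Duty = €511,738.40 × 81.9% = €419,113.75.
Total = €23,979.72 + €0.00 + €419,113.75 = €443,093.47.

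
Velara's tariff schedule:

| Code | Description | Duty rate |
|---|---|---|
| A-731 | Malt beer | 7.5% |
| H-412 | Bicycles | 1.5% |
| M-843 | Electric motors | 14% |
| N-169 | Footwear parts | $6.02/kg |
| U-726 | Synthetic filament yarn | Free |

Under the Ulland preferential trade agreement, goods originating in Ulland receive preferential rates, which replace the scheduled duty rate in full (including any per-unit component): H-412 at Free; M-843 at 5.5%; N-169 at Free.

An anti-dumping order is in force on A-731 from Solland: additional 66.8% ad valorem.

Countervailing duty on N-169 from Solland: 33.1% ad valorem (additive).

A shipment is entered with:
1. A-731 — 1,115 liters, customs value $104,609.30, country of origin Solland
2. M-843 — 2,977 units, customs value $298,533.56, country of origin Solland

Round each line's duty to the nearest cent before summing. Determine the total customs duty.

$119,519.41

Line 1 (A-731, Solland, 1,115 liters, $104,609.30):
Base rate for A-731 is 7.5%.
Additional duty on A-731 from Solland: +66.8%. Applied ad valorem rate: 7.5% + 66.8% = 74.3%.
Duty = $104,609.30 × 74.3% = $77,724.71.
Line 2 (M-843, Solland, 2,977 units, $298,533.56):
Base rate for M-843 is 14%.
M-843 has an FTA preferential rate, but origin Solland is not Ulland; base rate stands.
Duty = $298,533.56 × 14% = $41,794.70.
Total = $77,724.71 + $41,794.70 = $119,519.41.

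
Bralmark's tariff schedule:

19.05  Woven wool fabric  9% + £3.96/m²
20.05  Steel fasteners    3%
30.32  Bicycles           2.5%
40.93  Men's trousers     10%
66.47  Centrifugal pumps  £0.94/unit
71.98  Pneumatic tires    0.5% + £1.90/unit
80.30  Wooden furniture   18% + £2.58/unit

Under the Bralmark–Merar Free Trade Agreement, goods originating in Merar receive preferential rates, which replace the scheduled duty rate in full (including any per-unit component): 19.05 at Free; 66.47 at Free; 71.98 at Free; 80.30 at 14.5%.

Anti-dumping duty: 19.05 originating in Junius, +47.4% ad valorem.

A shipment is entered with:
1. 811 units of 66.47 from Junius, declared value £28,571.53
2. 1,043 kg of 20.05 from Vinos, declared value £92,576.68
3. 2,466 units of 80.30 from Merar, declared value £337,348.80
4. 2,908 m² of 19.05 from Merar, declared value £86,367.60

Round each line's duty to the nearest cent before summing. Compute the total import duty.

£52,455.22

Line 1 (66.47, Junius, 811 units, £28,571.53):
Base rate for 66.47 is £0.94/unit.
66.47 has an FTA preferential rate, but origin Junius is not Merar; base rate stands.
Duty = 811 × £0.94 = £762.34.
Line 2 (20.05, Vinos, 1,043 kg, £92,576.68):
Base rate for 20.05 is 3%.
Duty = £92,576.68 × 3% = £2,777.30.
Line 3 (80.30, Merar, 2,466 units, £337,348.80):
Base rate for 80.30 is 18% + £2.58/unit.
Origin Merar qualifies under the Bralmark–Merar agreement and 80.30 is covered: preferential rate 14.5% applies instead.
Duty = £337,348.80 × 14.5% = £48,915.58.
Line 4 (19.05, Merar, 2,908 m², £86,367.60):
Base rate for 19.05 is 9% + £3.96/m².
Origin Merar qualifies under the Bralmark–Merar agreement and 19.05 is covered: preferential rate Free applies instead.
The additional-duty order on 19.05 targets Junius, not Merar; it does not apply.
Duty = £86,367.60 × 0% = £0.00.
Total = £762.34 + £2,777.30 + £48,915.58 + £0.00 = £52,455.22.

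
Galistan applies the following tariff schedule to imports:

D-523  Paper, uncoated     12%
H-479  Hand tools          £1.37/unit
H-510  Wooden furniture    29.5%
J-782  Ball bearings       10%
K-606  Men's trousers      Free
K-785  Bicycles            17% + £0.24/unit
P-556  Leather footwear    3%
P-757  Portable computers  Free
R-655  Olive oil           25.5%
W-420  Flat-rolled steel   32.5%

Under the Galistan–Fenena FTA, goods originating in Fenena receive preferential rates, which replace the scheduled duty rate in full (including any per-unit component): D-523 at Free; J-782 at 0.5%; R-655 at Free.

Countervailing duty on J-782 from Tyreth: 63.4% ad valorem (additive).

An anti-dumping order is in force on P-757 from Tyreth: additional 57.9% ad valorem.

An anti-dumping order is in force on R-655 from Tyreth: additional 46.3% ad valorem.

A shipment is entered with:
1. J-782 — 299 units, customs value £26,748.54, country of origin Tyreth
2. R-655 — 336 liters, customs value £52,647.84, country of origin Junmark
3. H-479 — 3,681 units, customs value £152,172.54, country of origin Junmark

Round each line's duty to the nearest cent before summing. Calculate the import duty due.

£38,101.60

Line 1 (J-782, Tyreth, 299 units, £26,748.54):
Base rate for J-782 is 10%.
J-782 has an FTA preferential rate, but origin Tyreth is not Fenena; base rate stands.
Additional duty on J-782 from Tyreth: +63.4%. Applied ad valorem rate: 10% + 63.4% = 73.4%.
Duty = £26,748.54 × 73.4% = £19,633.43.
Line 2 (R-655, Junmark, 336 liters, £52,647.84):
Base rate for R-655 is 25.5%.
R-655 has an FTA preferential rate, but origin Junmark is not Fenena; base rate stands.
The additional-duty order on R-655 targets Tyreth, not Junmark; it does not apply.
Duty = £52,647.84 × 25.5% = £13,425.20.
Line 3 (H-479, Junmark, 3,681 units, £152,172.54):
Base rate for H-479 is £1.37/unit.
Duty = 3,681 × £1.37 = £5,042.97.
Total = £19,633.43 + £13,425.20 + £5,042.97 = £38,101.60.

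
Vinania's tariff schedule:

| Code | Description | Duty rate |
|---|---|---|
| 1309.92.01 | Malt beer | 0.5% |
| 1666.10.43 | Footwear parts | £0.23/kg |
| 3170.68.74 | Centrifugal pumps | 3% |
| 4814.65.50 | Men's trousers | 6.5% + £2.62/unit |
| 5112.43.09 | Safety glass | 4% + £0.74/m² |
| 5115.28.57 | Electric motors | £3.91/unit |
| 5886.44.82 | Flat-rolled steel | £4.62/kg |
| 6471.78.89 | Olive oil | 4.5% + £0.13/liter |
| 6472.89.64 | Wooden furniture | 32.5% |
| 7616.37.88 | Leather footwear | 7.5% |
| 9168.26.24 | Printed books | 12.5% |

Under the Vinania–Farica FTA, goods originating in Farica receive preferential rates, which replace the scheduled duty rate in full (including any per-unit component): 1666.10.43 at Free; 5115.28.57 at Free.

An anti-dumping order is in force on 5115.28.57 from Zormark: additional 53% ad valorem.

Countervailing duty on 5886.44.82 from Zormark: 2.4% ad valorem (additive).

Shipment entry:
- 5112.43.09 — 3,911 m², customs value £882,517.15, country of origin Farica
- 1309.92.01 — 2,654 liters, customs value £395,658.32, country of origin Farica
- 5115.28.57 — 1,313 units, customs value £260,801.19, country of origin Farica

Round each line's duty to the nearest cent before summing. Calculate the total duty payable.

£40,173.12

Line 1 (5112.43.09, Farica, 3,911 m², £882,517.15):
Base rate for 5112.43.09 is 4% + £0.74/m².
Origin Farica is the FTA partner but 5112.43.09 is not on the preference list; base rate stands.
Duty = £882,517.15 × 4% + 3,911 × £0.74 = £38,194.83.
Line 2 (1309.92.01, Farica, 2,654 liters, £395,658.32):
Base rate for 1309.92.01 is 0.5%.
Origin Farica is the FTA partner but 1309.92.01 is not on the preference list; base rate stands.
Duty = £395,658.32 × 0.5% = £1,978.29.
Line 3 (5115.28.57, Farica, 1,313 units, £260,801.19):
Base rate for 5115.28.57 is £3.91/unit.
Origin Farica qualifies under the Vinania–Farica agreement and 5115.28.57 is covered: preferential rate Free applies instead.
The additional-duty order on 5115.28.57 targets Zormark, not Farica; it does not apply.
Duty = £260,801.19 × 0% = £0.00.
Total = £38,194.83 + £1,978.29 + £0.00 = £40,173.12.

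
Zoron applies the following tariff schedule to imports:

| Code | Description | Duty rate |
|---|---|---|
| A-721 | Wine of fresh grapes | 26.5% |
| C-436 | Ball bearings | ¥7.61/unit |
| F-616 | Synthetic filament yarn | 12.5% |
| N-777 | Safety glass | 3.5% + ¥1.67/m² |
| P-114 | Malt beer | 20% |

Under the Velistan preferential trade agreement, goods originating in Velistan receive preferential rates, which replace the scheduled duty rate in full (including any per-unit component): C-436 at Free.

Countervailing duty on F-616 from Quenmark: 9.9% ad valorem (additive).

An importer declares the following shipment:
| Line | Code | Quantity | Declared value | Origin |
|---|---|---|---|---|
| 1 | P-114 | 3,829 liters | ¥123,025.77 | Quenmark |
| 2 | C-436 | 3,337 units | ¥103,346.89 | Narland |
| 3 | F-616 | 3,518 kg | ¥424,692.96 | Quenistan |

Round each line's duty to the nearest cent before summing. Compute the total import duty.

¥103,086.34

Line 1 (P-114, Quenmark, 3,829 liters, ¥123,025.77):
Base rate for P-114 is 20%.
Duty = ¥123,025.77 × 20% = ¥24,605.15.
Line 2 (C-436, Narland, 3,337 units, ¥103,346.89):
Base rate for C-436 is ¥7.61/unit.
C-436 has an FTA preferential rate, but origin Narland is not Velistan; base rate stands.
Duty = 3,337 × ¥7.61 = ¥25,394.57.
Line 3 (F-616, Quenistan, 3,518 kg, ¥424,692.96):
Base rate for F-616 is 12.5%.
The additional-duty order on F-616 targets Quenmark, not Quenistan; it does not apply.
Duty = ¥424,692.96 × 12.5% = ¥53,086.62.
Total = ¥24,605.15 + ¥25,394.57 + ¥53,086.62 = ¥103,086.34.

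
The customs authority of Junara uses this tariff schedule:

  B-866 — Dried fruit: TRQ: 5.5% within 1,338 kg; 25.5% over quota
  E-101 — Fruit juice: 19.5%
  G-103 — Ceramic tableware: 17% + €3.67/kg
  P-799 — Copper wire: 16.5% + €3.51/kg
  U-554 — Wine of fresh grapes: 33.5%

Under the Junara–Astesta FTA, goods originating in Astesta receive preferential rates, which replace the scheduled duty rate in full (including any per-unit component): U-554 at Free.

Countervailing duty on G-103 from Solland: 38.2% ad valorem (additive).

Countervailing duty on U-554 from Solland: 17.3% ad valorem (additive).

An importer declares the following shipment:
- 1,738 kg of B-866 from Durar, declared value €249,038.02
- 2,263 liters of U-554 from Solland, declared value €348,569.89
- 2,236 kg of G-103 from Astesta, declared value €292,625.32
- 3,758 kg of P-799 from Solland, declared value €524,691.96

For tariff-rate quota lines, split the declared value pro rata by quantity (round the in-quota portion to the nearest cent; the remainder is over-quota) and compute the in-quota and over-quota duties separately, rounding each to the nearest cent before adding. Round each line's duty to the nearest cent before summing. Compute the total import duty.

€359,950.96

Line 1 (B-866, Durar, 1,738 kg, €249,038.02):
Code B-866 is under a tariff-rate quota (threshold 1,338 kg). In-quota: 1,338 kg at 5.5%; over-quota: 400 kg at 25.5%.
Pro-rata value split: in-quota = €249,038.02 × 1,338/1,738 = €191,722.02; over-quota = €249,038.02 − €191,722.02 = €57,316.00.
In-quota duty = €191,722.02 × 5.5% = €10,544.71. Over-quota duty = €57,316.00 × 25.5% = €14,615.58.
Line duty = €10,544.71 + €14,615.58 = €25,160.29.
Line 2 (U-554, Solland, 2,263 liters, €348,569.89):
Base rate for U-554 is 33.5%.
U-554 has an FTA preferential rate, but origin Solland is not Astesta; base rate stands.
Additional duty on U-554 from Solland: +17.3%. Applied ad valorem rate: 33.5% + 17.3% = 50.8%.
Duty = €348,569.89 × 50.8% = €177,073.50.
Line 3 (G-103, Astesta, 2,236 kg, €292,625.32):
Base rate for G-103 is 17% + €3.67/kg.
Origin Astesta is the FTA partner but G-103 is not on the preference list; base rate stands.
The additional-duty order on G-103 targets Solland, not Astesta; it does not apply.
Duty = €292,625.32 × 17% + 2,236 × €3.67 = €57,952.42.
Line 4 (P-799, Solland, 3,758 kg, €524,691.96):
Base rate for P-799 is 16.5% + €3.51/kg.
Duty = €524,691.96 × 16.5% + 3,758 × €3.51 = €99,764.75.
Total = €25,160.29 + €177,073.50 + €57,952.42 + €99,764.75 = €359,950.96.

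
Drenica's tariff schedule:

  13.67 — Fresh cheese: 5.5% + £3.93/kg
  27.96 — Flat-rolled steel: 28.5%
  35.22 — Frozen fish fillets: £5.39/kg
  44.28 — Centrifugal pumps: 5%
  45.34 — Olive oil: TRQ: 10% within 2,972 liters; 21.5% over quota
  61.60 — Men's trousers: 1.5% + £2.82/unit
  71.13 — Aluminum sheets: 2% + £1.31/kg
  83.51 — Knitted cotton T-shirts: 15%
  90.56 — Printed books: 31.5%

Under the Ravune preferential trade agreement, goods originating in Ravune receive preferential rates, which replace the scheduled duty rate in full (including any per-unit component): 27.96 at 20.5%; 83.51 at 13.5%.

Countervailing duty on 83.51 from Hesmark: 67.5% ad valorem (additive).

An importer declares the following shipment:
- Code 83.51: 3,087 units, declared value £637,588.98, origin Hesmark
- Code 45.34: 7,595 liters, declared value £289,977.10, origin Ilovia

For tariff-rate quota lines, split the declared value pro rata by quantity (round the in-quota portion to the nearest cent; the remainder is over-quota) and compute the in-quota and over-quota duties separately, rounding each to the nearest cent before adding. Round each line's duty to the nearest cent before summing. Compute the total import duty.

£575,306.83

Line 1 (83.51, Hesmark, 3,087 units, £637,588.98):
Base rate for 83.51 is 15%.
83.51 has an FTA preferential rate, but origin Hesmark is not Ravune; base rate stands.
Additional duty on 83.51 from Hesmark: +67.5%. Applied ad valorem rate: 15% + 67.5% = 82.5%.
Duty = £637,588.98 × 82.5% = £526,010.91.
Line 2 (45.34, Ilovia, 7,595 liters, £289,977.10):
Code 45.34 is under a tariff-rate quota (threshold 2,972 liters). In-quota: 2,972 liters at 10%; over-quota: 4,623 liters at 21.5%.
Pro-rata value split: in-quota = £289,977.10 × 2,972/7,595 = £113,470.96; over-quota = £289,977.10 − £113,470.96 = £176,506.14.
In-quota duty = £113,470.96 × 10% = £11,347.10. Over-quota duty = £176,506.14 × 21.5% = £37,948.82.
Line duty = £11,347.10 + £37,948.82 = £49,295.92.
Total = £526,010.91 + £49,295.92 = £575,306.83.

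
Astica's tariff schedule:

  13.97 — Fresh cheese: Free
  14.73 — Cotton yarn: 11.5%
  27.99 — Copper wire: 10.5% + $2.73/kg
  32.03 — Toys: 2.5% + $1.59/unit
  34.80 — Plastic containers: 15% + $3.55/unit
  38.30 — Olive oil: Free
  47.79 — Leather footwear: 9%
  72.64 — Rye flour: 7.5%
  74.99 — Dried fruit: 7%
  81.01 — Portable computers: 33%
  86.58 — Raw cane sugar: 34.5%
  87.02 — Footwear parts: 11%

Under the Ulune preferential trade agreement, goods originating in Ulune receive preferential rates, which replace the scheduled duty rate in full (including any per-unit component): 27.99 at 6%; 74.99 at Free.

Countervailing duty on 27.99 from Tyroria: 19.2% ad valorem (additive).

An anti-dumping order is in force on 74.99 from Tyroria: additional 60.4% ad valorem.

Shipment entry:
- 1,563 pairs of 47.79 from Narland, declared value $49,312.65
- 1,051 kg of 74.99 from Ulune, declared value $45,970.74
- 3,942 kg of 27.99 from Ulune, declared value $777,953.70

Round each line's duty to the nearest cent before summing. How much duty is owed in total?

$51,115.36

Line 1 (47.79, Narland, 1,563 pairs, $49,312.65):
Base rate for 47.79 is 9%.
Duty = $49,312.65 × 9% = $4,438.14.
Line 2 (74.99, Ulune, 1,051 kg, $45,970.74):
Base rate for 74.99 is 7%.
Origin Ulune qualifies under the Astica–Ulune agreement and 74.99 is covered: preferential rate Free applies instead.
The additional-duty order on 74.99 targets Tyroria, not Ulune; it does not apply.
Duty = $45,970.74 × 0% = $0.00.
Line 3 (27.99, Ulune, 3,942 kg, $777,953.70):
Base rate for 27.99 is 10.5% + $2.73/kg.
Origin Ulune qualifies under the Astica–Ulune agreement and 27.99 is covered: preferential rate 6% applies instead.
The additional-duty order on 27.99 targets Tyroria, not Ulune; it does not apply.
Duty = $777,953.70 × 6% = $46,677.22.
Total = $4,438.14 + $0.00 + $46,677.22 = $51,115.36.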